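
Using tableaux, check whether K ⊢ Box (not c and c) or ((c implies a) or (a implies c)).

Valid in K

Tableau for the negation not (Box (not c and c) or ((c implies a) or (a implies c))):
1. not (Box (not c and c) or ((c implies a) or (a implies c))), 0
2. not Box (not c and c), 0   [neg-or-rule on 1]
3. not ((c implies a) or (a implies c)), 0   [neg-or-rule on 1]
4. not (c implies a), 0   [neg-or-rule on 3]
5. not (a implies c), 0   [neg-or-rule on 3]
6. c, 0   [neg-implies-rule on 4]
7. not a, 0   [neg-implies-rule on 4]
8. a, 0   [neg-implies-rule on 5]
9. not c, 0   [neg-implies-rule on 5]
Branch closes: a and not a both at 0.
Every branch of the negation's tableau closes; the branch above is one of them.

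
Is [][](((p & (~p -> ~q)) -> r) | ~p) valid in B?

Tableau for the negation ~[][](((p & (~p -> ~q)) -> r) | ~p):
1. ~[][](((p & (~p -> ~q)) -> r) | ~p), w0
2. ~[](((p & (~p -> ~q)) -> r) | ~p), w1   [~[]-rule on 1: fresh world w1, w0Rw1]
3. ~(((p & (~p -> ~q)) -> r) | ~p), w2   [~[]-rule on 2: fresh world w2, w1Rw2]
4. ~((p & (~p -> ~q)) -> r), w2   [~|-rule on 3]
5. p, w2   [~|-rule on 3]
6. p & (~p -> ~q), w2   [~->-rule on 4]
7. ~r, w2   [~->-rule on 4]
8. ~p -> ~q, w2   [&-rule on 6]
9. ~q, w2   [->-rule on 8 (branches; this branch)]
Accessibility: w0Rw0, w0Rw1, w1Rw0, w1Rw1, w1Rw2, w2Rw1, w2Rw2
The negation has an open branch (countermodel exists).

No, not valid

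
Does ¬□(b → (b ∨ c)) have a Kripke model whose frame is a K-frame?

Unsatisfiable (every branch closes)

1. ¬□(b → (b ∨ c)), u
2. ¬(b → (b ∨ c)), v
3. b, v
4. ¬(b ∨ c), v
5. ¬b, v
6. ¬c, v
Accessibility: uRv
Branch closes: b and ¬b both at v.
All branches of the tableau close; one closing branch shown above.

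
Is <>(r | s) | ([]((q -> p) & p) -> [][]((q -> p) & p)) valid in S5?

Tableau for the negation ~(<>(r | s) | ([]((q -> p) & p) -> [][]((q -> p) & p))):
1. ~(<>(r | s) | ([]((q -> p) & p) -> [][]((q -> p) & p))), 0
2. ~<>(r | s), 0
3. ~([]((q -> p) & p) -> [][]((q -> p) & p)), 0
4. []((q -> p) & p), 0
5. ~[][]((q -> p) & p), 0
6. ~(r | s), 0
7. ~r, 0
8. ~s, 0
9. (q -> p) & p, 0
10. q -> p, 0
11. p, 0
12. ~[]((q -> p) & p), 1
13. ~(r | s), 1
14. ~r, 1
15. ~s, 1
16. (q -> p) & p, 1
17. q -> p, 1
18. p, 1
19. ~((q -> p) & p), 2
20. ~(r | s), 2
21. ~r, 2
22. ~s, 2
23. (q -> p) & p, 2
24. q -> p, 2
25. p, 2
26. ~(q -> p), 2
27. q, 2
28. ~p, 2
Accessibility: 0R0, 0R1, 0R2, 1R0, 1R1, 1R2, 2R0, 2R1, 2R2
Branch closes: p and ~p both at 2.
All branches of the negation close; one closing branch shown above.

Yes, valid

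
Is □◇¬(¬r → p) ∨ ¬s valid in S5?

Tableau for the negation ¬(□◇¬(¬r → p) ∨ ¬s):
1. ¬(□◇¬(¬r → p) ∨ ¬s), 0
2. ¬□◇¬(¬r → p), 0   [¬∨-rule on 1]
3. s, 0   [¬∨-rule on 1]
4. ¬◇¬(¬r → p), 1   [¬□-rule on 2: fresh world 1, 0R1]
5. ¬r → p, 0   [¬◇-rule on 4 via 1R0]
6. ¬r → p, 1   [¬◇-rule on 4 via 1R1]
7. p, 0   [→-rule on 5 (branches; this branch)]
8. p, 1   [→-rule on 6 (branches; this branch)]
Accessibility: 0R0, 0R1, 1R0, 1R1
The negation has an open branch (countermodel exists).

Not valid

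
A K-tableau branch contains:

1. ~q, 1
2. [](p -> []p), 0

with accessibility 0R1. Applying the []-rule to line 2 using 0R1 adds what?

p -> []p, 1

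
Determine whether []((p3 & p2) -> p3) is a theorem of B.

Tableau for the negation ~[]((p3 & p2) -> p3):
1. ~[]((p3 & p2) -> p3), w0
2. ~((p3 & p2) -> p3), w1   [~[]-rule on 1: fresh world w1, w0Rw1]
3. p3 & p2, w1   [~->-rule on 2]
4. ~p3, w1   [~->-rule on 2]
5. p3, w1   [&-rule on 3]
6. p2, w1   [&-rule on 3]
Accessibility: w0Rw0, w0Rw1, w1Rw0, w1Rw1
Branch closes: p3 and ~p3 both at w1.
Every branch of the negation's tableau closes; the branch above is one of them.

Valid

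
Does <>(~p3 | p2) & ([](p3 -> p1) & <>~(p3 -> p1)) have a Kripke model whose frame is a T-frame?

Unsatisfiable (every branch closes)

1. <>(~p3 | p2) & ([](p3 -> p1) & <>~(p3 -> p1)), 0
2. <>(~p3 | p2), 0   [&-rule on 1]
3. [](p3 -> p1) & <>~(p3 -> p1), 0   [&-rule on 1]
4. [](p3 -> p1), 0   [&-rule on 3]
5. <>~(p3 -> p1), 0   [&-rule on 3]
6. p3 -> p1, 0   [[]-rule on 4 via 0R0]
7. p1, 0   [->-rule on 6 (branches; this branch)]
8. ~p3 | p2, 1   [<>-rule on 2: fresh world 1, 0R1]
9. p3 -> p1, 1   [[]-rule on 4 via 0R1]
10. p2, 1   [|-rule on 8 (branches; this branch)]
11. p1, 1   [->-rule on 9 (branches; this branch)]
12. ~(p3 -> p1), 2   [<>-rule on 5: fresh world 2, 0R2]
13. p3, 2   [~->-rule on 12]
14. ~p1, 2   [~->-rule on 12]
15. p3 -> p1, 2   [[]-rule on 4 via 0R2]
16. p1, 2   [->-rule on 15 (branches; this branch)]
Accessibility: 0R0, 0R1, 0R2, 1R1, 2R2
Branch closes: p1 and ~p1 both at 2.
Every branch closes; the branch above is one of them.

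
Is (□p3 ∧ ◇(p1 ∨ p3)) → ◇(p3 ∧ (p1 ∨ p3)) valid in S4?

Valid in S4

Tableau for the negation ¬((□p3 ∧ ◇(p1 ∨ p3)) → ◇(p3 ∧ (p1 ∨ p3))):
1. ¬((□p3 ∧ ◇(p1 ∨ p3)) → ◇(p3 ∧ (p1 ∨ p3))), u
2. □p3 ∧ ◇(p1 ∨ p3), u
3. ¬◇(p3 ∧ (p1 ∨ p3)), u
4. □p3, u
5. ◇(p1 ∨ p3), u
6. ¬(p3 ∧ (p1 ∨ p3)), u
7. p3, u
8. ¬(p1 ∨ p3), u
9. ¬p1, u
10. ¬p3, u
Accessibility: uRu
Branch closes: p3 and ¬p3 both at u.
Every branch of the negation's tableau closes; the branch above is one of them.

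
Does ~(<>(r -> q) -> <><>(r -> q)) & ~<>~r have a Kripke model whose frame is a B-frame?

1. ~(<>(r -> q) -> <><>(r -> q)) & ~<>~r, u
2. ~(<>(r -> q) -> <><>(r -> q)), u   [&-rule on 1]
3. ~<>~r, u   [&-rule on 1]
4. <>(r -> q), u   [~->-rule on 2]
5. ~<><>(r -> q), u   [~->-rule on 2]
6. r, u   [~<>-rule on 3 via uRu]
7. ~<>(r -> q), u   [~<>-rule on 5 via uRu]
8. ~(r -> q), u   [~<>-rule on 7 via uRu]
9. ~q, u   [~->-rule on 8]
10. r -> q, v   [<>-rule on 4: fresh world v, uRv]
11. r, v   [~<>-rule on 3 via uRv]
12. ~<>(r -> q), v   [~<>-rule on 5 via uRv]
13. ~(r -> q), v   [~<>-rule on 7 via uRv]
14. ~q, v   [~->-rule on 13]
15. q, v   [->-rule on 10 (branches; this branch)]
Accessibility: uRu, uRv, vRu, vRv
Branch closes: q and ~q both at v.
Every branch closes; the branch above is one of them.

Unsatisfiable (every branch closes)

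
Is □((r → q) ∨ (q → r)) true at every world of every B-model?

Yes, valid

Tableau for the negation ¬□((r → q) ∨ (q → r)):
1. ¬□((r → q) ∨ (q → r)), w0
2. ¬((r → q) ∨ (q → r)), w1
3. ¬(r → q), w1
4. ¬(q → r), w1
5. r, w1
6. ¬q, w1
7. q, w1
8. ¬r, w1
Accessibility: w0Rw0, w0Rw1, w1Rw0, w1Rw1
Branch closes: q and ¬q both at w1.
Every branch of the negation's tableau closes; the branch above is one of them.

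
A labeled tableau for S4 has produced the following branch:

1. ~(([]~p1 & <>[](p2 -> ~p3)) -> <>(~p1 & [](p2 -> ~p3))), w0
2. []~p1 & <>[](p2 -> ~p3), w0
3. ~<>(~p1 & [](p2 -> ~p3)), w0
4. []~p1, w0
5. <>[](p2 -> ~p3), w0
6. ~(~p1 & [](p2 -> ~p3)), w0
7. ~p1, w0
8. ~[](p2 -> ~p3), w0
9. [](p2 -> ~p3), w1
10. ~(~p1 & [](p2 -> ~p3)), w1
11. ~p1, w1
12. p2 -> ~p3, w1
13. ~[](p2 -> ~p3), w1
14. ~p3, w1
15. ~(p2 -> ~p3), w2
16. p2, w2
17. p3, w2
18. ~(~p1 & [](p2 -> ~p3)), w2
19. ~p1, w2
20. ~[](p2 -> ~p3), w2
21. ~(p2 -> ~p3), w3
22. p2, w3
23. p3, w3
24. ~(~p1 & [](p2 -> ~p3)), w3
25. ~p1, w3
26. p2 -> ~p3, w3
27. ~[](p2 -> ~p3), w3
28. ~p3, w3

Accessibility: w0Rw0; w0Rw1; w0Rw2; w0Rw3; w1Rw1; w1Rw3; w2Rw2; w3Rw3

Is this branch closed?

Yes, closed

Both p3 and ~p3 appear at w3.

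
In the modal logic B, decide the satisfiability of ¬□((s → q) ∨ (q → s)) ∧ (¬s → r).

1. ¬□((s → q) ∨ (q → s)) ∧ (¬s → r), w0
2. ¬□((s → q) ∨ (q → s)), w0
3. ¬s → r, w0
4. r, w0
5. ¬((s → q) ∨ (q → s)), w1
6. ¬(s → q), w1
7. ¬(q → s), w1
8. s, w1
9. ¬q, w1
10. q, w1
11. ¬s, w1
Accessibility: w0Rw0, w0Rw1, w1Rw0, w1Rw1
Branch closes: q and ¬q both at w1.
Every branch closes; the branch above is one of them.

Unsatisfiable (every branch closes)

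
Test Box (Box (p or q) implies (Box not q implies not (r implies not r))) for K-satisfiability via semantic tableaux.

Satisfiable (open branch found)

1. Box (Box (p or q) implies (Box not q implies not (r implies not r))), 0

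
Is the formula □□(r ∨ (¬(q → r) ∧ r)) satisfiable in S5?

1. □□(r ∨ (¬(q → r) ∧ r)), u
2. □(r ∨ (¬(q → r) ∧ r)), u
3. r ∨ (¬(q → r) ∧ r), u
4. r, u
Accessibility: uRu

Satisfiable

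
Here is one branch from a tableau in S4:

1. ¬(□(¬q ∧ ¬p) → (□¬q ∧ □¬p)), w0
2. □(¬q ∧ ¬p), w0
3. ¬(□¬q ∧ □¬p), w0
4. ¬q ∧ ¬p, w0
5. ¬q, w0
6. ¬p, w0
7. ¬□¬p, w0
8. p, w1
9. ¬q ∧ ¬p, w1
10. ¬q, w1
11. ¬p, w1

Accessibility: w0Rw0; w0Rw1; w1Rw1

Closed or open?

Both p and ¬p appear at w1.

Yes, closed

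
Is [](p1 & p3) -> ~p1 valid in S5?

Tableau for the negation ~([](p1 & p3) -> ~p1):
1. ~([](p1 & p3) -> ~p1), w0
2. [](p1 & p3), w0
3. p1, w0
4. p1 & p3, w0
5. p3, w0
Accessibility: w0Rw0
The negation has an open branch (countermodel exists).

Invalid (countermodel exists)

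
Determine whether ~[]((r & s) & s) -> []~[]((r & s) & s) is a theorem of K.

Invalid (countermodel exists)

Tableau for the negation ~(~[]((r & s) & s) -> []~[]((r & s) & s)):
1. ~(~[]((r & s) & s) -> []~[]((r & s) & s)), w0
2. ~[]((r & s) & s), w0
3. ~[]~[]((r & s) & s), w0
4. ~((r & s) & s), w1
5. ~s, w1
6. []((r & s) & s), w2
Accessibility: w0Rw1, w0Rw2
The negation has an open branch (countermodel exists).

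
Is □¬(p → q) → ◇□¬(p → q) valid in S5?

Yes, valid

Tableau for the negation ¬(□¬(p → q) → ◇□¬(p → q)):
1. ¬(□¬(p → q) → ◇□¬(p → q)), u
2. □¬(p → q), u
3. ¬◇□¬(p → q), u
4. ¬(p → q), u
5. p, u
6. ¬q, u
7. ¬□¬(p → q), u
8. p → q, v
9. ¬(p → q), v
10. p, v
11. ¬q, v
12. ¬□¬(p → q), v
13. q, v
Accessibility: uRu, uRv, vRu, vRv
Branch closes: q and ¬q both at v.
Every branch of the negation's tableau closes; the branch above is one of them.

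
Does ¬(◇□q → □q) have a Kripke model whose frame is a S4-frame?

Yes, satisfiable

1. ¬(◇□q → □q), w0
2. ◇□q, w0
3. ¬□q, w0
4. □q, w1
5. q, w1
6. ¬q, w2
Accessibility: w0Rw0, w0Rw1, w0Rw2, w1Rw1, w2Rw2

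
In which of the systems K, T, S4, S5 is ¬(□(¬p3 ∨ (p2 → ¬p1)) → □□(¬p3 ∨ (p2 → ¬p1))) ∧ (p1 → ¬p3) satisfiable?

K, T

S4-tableau for the formula:
1. ¬(□(¬p3 ∨ (p2 → ¬p1)) → □□(¬p3 ∨ (p2 → ¬p1))) ∧ (p1 → ¬p3), u
2. ¬(□(¬p3 ∨ (p2 → ¬p1)) → □□(¬p3 ∨ (p2 → ¬p1))), u
3. p1 → ¬p3, u
4. □(¬p3 ∨ (p2 → ¬p1)), u
5. ¬□□(¬p3 ∨ (p2 → ¬p1)), u
6. ¬p3 ∨ (p2 → ¬p1), u
7. ¬p3, u
8. p2 → ¬p1, u
9. ¬p1, u
10. ¬□(¬p3 ∨ (p2 → ¬p1)), v
11. ¬p3 ∨ (p2 → ¬p1), v
12. p2 → ¬p1, v
13. ¬p1, v
14. ¬(¬p3 ∨ (p2 → ¬p1)), w
15. p3, w
16. ¬(p2 → ¬p1), w
17. p2, w
18. p1, w
19. ¬p3 ∨ (p2 → ¬p1), w
20. p2 → ¬p1, w
21. ¬p1, w
Accessibility: uRu, uRv, uRw, vRv, vRw, wRw
Branch closes: p1 and ¬p1 both at w.
Every branch closes (one shown): unsatisfiable in S4, hence also in S5 (every S5-frame is an S4-frame).
T-tableau for the formula:
1. ¬(□(¬p3 ∨ (p2 → ¬p1)) → □□(¬p3 ∨ (p2 → ¬p1))) ∧ (p1 → ¬p3), u
2. ¬(□(¬p3 ∨ (p2 → ¬p1)) → □□(¬p3 ∨ (p2 → ¬p1))), u
3. p1 → ¬p3, u
4. □(¬p3 ∨ (p2 → ¬p1)), u
5. ¬□□(¬p3 ∨ (p2 → ¬p1)), u
6. ¬p3 ∨ (p2 → ¬p1), u
7. ¬p3, u
8. p2 → ¬p1, u
9. ¬p1, u
10. ¬□(¬p3 ∨ (p2 → ¬p1)), v
11. ¬p3 ∨ (p2 → ¬p1), v
12. p2 → ¬p1, v
13. ¬p1, v
14. ¬(¬p3 ∨ (p2 → ¬p1)), w
15. p3, w
16. ¬(p2 → ¬p1), w
17. p2, w
18. p1, w
Accessibility: uRu, uRv, vRv, vRw, wRw
Complete open branch: satisfiable in T, hence also in K (this T-model is also a K-model).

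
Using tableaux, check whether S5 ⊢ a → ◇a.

Valid

Tableau for the negation ¬(a → ◇a):
1. ¬(a → ◇a), w0
2. a, w0
3. ¬◇a, w0
4. ¬a, w0
Accessibility: w0Rw0
Branch closes: a and ¬a both at w0.
All branches of the negation close; one closing branch shown above.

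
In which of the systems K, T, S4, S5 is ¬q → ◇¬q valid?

T, S4, S5

T-tableau for the negation ¬(¬q → ◇¬q):
1. ¬(¬q → ◇¬q), u
2. ¬q, u
3. ¬◇¬q, u
4. q, u
Accessibility: uRu
Branch closes: q and ¬q both at u.
Every branch closes (one shown): valid in T, hence also in S4, S5 (every theorem of T is a theorem of S4 and S5).
K-tableau for the negation ¬(¬q → ◇¬q):
1. ¬(¬q → ◇¬q), u
2. ¬q, u
3. ¬◇¬q, u
Complete open branch: countermodel on a K-frame, so not valid in K.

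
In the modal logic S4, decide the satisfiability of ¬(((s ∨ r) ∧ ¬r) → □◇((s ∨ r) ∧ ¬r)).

Satisfiable (open branch found)

1. ¬(((s ∨ r) ∧ ¬r) → □◇((s ∨ r) ∧ ¬r)), u
2. (s ∨ r) ∧ ¬r, u
3. ¬□◇((s ∨ r) ∧ ¬r), u
4. s ∨ r, u
5. ¬r, u
6. s, u
7. ¬◇((s ∨ r) ∧ ¬r), v
8. ¬((s ∨ r) ∧ ¬r), v
9. r, v
Accessibility: uRu, uRv, vRv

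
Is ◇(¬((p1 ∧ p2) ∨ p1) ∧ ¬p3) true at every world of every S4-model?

Invalid (countermodel exists)

Tableau for the negation ¬◇(¬((p1 ∧ p2) ∨ p1) ∧ ¬p3):
1. ¬◇(¬((p1 ∧ p2) ∨ p1) ∧ ¬p3), u
2. ¬(¬((p1 ∧ p2) ∨ p1) ∧ ¬p3), u   [¬◇-rule on 1 via uRu]
3. p3, u   [¬∧-rule on 2 (branches; this branch)]
Accessibility: uRu
The negation has an open branch (countermodel exists).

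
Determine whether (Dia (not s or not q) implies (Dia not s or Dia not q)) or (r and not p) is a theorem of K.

Tableau for the negation not ((Dia (not s or not q) implies (Dia not s or Dia not q)) or (r and not p)):
1. not ((Dia (not s or not q) implies (Dia not s or Dia not q)) or (r and not p)), u
2. not (Dia (not s or not q) implies (Dia not s or Dia not q)), u
3. not (r and not p), u
4. Dia (not s or not q), u
5. not (Dia not s or Dia not q), u
6. not Dia not s, u
7. not Dia not q, u
8. p, u
9. not s or not q, v
10. s, v
11. q, v
12. not q, v
Accessibility: uRv
Branch closes: q and not q both at v.
Every branch of the negation's tableau closes; the branch above is one of them.

Valid in K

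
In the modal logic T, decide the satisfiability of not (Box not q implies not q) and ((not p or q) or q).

No, unsatisfiable

1. not (Box not q implies not q) and ((not p or q) or q), u
2. not (Box not q implies not q), u   [and-rule on 1]
3. (not p or q) or q, u   [and-rule on 1]
4. Box not q, u   [neg-implies-rule on 2]
5. q, u   [neg-implies-rule on 2]
6. not q, u   [Box-rule on 4 via uRu]
Accessibility: uRu
Branch closes: q and not q both at u.
Every branch closes; the branch above is one of them.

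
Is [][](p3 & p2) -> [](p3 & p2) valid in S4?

Valid in S4

Tableau for the negation ~([][](p3 & p2) -> [](p3 & p2)):
1. ~([][](p3 & p2) -> [](p3 & p2)), w0
2. [][](p3 & p2), w0
3. ~[](p3 & p2), w0
4. [](p3 & p2), w0
5. p3 & p2, w0
6. p3, w0
7. p2, w0
8. ~(p3 & p2), w1
9. [](p3 & p2), w1
10. p3 & p2, w1
11. p3, w1
12. p2, w1
13. ~p2, w1
Accessibility: w0Rw0, w0Rw1, w1Rw1
Branch closes: p2 and ~p2 both at w1.
All branches of the negation close; one closing branch shown above.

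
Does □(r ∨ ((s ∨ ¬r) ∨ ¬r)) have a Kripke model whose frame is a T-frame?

1. □(r ∨ ((s ∨ ¬r) ∨ ¬r)), 0
2. r ∨ ((s ∨ ¬r) ∨ ¬r), 0
3. (s ∨ ¬r) ∨ ¬r, 0
4. ¬r, 0
Accessibility: 0R0

Satisfiable (open branch found)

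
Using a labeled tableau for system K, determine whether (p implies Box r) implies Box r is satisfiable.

Yes, satisfiable

1. (p implies Box r) implies Box r, 0
2. Box r, 0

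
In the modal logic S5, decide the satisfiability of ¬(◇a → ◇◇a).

Unsatisfiable

1. ¬(◇a → ◇◇a), 0
2. ◇a, 0
3. ¬◇◇a, 0
4. ¬◇a, 0
5. ¬a, 0
6. a, 1
7. ¬◇a, 1
8. ¬a, 1
Accessibility: 0R0, 0R1, 1R0, 1R1
Branch closes: a and ¬a both at 1.
Every branch closes; the branch above is one of them.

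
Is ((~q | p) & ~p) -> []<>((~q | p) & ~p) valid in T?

Tableau for the negation ~(((~q | p) & ~p) -> []<>((~q | p) & ~p)):
1. ~(((~q | p) & ~p) -> []<>((~q | p) & ~p)), 0
2. (~q | p) & ~p, 0
3. ~[]<>((~q | p) & ~p), 0
4. ~q | p, 0
5. ~p, 0
6. ~q, 0
7. ~<>((~q | p) & ~p), 1
8. ~((~q | p) & ~p), 1
9. p, 1
Accessibility: 0R0, 0R1, 1R1
The negation has an open branch (countermodel exists).

Invalid (countermodel exists)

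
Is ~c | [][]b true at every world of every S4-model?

Invalid (countermodel exists)

Tableau for the negation ~(~c | [][]b):
1. ~(~c | [][]b), 0
2. c, 0
3. ~[][]b, 0
4. ~[]b, 1
5. ~b, 2
Accessibility: 0R0, 0R1, 0R2, 1R1, 1R2, 2R2
The negation has an open branch (countermodel exists).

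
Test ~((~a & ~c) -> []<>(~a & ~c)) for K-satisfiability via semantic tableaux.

1. ~((~a & ~c) -> []<>(~a & ~c)), w0
2. ~a & ~c, w0
3. ~[]<>(~a & ~c), w0
4. ~a, w0
5. ~c, w0
6. ~<>(~a & ~c), w1
Accessibility: w0Rw1

Yes, satisfiable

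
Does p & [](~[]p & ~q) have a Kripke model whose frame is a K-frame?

1. p & [](~[]p & ~q), u
2. p, u   [&-rule on 1]
3. [](~[]p & ~q), u   [&-rule on 1]

Yes, satisfiable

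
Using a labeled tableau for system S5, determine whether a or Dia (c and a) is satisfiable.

1. a or Dia (c and a), u
2. Dia (c and a), u
3. c and a, v
4. c, v
5. a, v
Accessibility: uRu, uRv, vRu, vRv

Satisfiable (open branch found)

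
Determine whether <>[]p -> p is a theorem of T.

Tableau for the negation ~(<>[]p -> p):
1. ~(<>[]p -> p), w0
2. <>[]p, w0
3. ~p, w0
4. []p, w1
5. p, w1
Accessibility: w0Rw0, w0Rw1, w1Rw1
The negation has an open branch (countermodel exists).

Not valid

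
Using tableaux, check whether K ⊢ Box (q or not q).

Yes, valid

Tableau for the negation not Box (q or not q):
1. not Box (q or not q), w0
2. not (q or not q), w1
3. not q, w1
4. q, w1
Accessibility: w0Rw1
Branch closes: q and not q both at w1.
Every branch of the negation's tableau closes; the branch above is one of them.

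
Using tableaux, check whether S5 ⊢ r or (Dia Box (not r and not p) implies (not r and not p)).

Valid

Tableau for the negation not (r or (Dia Box (not r and not p) implies (not r and not p))):
1. not (r or (Dia Box (not r and not p) implies (not r and not p))), u
2. not r, u   [neg-or-rule on 1]
3. not (Dia Box (not r and not p) implies (not r and not p)), u   [neg-or-rule on 1]
4. Dia Box (not r and not p), u   [neg-implies-rule on 3]
5. not (not r and not p), u   [neg-implies-rule on 3]
6. p, u   [neg-and-rule on 5 (branches; this branch)]
7. Box (not r and not p), v   [Dia-rule on 4: fresh world v, uRv]
8. not r and not p, u   [Box-rule on 7 via vRu]
9. not p, u   [and-rule on 8]
Accessibility: uRu, uRv, vRu, vRv
Branch closes: p and not p both at u.
All branches of the negation close; one closing branch shown above.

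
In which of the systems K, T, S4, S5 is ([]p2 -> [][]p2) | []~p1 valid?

T-tableau for the negation ~(([]p2 -> [][]p2) | []~p1):
1. ~(([]p2 -> [][]p2) | []~p1), 0
2. ~([]p2 -> [][]p2), 0   [~|-rule on 1]
3. ~[]~p1, 0   [~|-rule on 1]
4. []p2, 0   [~->-rule on 2]
5. ~[][]p2, 0   [~->-rule on 2]
6. p2, 0   [[]-rule on 4 via 0R0]
7. p1, 1   [~[]-rule on 3: fresh world 1, 0R1]
8. p2, 1   [[]-rule on 4 via 0R1]
9. ~[]p2, 2   [~[]-rule on 5: fresh world 2, 0R2]
10. p2, 2   [[]-rule on 4 via 0R2]
11. ~p2, 3   [~[]-rule on 9: fresh world 3, 2R3]
Accessibility: 0R0, 0R1, 0R2, 1R1, 2R2, 2R3, 3R3
Complete open branch: countermodel on a T-frame, so not valid in T, nor in K (the same frame is also a K-frame).
S4-tableau for the negation ~(([]p2 -> [][]p2) | []~p1):
1. ~(([]p2 -> [][]p2) | []~p1), 0
2. ~([]p2 -> [][]p2), 0   [~|-rule on 1]
3. ~[]~p1, 0   [~|-rule on 1]
4. []p2, 0   [~->-rule on 2]
5. ~[][]p2, 0   [~->-rule on 2]
6. p2, 0   [[]-rule on 4 via 0R0]
7. p1, 1   [~[]-rule on 3: fresh world 1, 0R1]
8. p2, 1   [[]-rule on 4 via 0R1]
9. ~[]p2, 2   [~[]-rule on 5: fresh world 2, 0R2]
10. p2, 2   [[]-rule on 4 via 0R2]
11. ~p2, 3   [~[]-rule on 9: fresh world 3, 2R3]
12. p2, 3   [[]-rule on 4 via 0R3]
Accessibility: 0R0, 0R1, 0R2, 0R3, 1R1, 2R2, 2R3, 3R3
Branch closes: p2 and ~p2 both at 3.
Every branch closes (one shown): valid in S4, hence also in S5 (every theorem of S4 is a theorem of S5).

S4, S5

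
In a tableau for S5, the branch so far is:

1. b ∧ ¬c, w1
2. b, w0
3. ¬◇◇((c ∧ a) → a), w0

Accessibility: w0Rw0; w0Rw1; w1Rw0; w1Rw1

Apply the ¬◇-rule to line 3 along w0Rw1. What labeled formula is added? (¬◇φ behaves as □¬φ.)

¬◇((c ∧ a) → a), w1

¬◇φ behaves as □¬φ: propagate the negated body to each accessible world.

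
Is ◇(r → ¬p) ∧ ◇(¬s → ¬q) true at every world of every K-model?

Invalid (countermodel exists)

Tableau for the negation ¬(◇(r → ¬p) ∧ ◇(¬s → ¬q)):
1. ¬(◇(r → ¬p) ∧ ◇(¬s → ¬q)), w0
2. ¬◇(¬s → ¬q), w0
The negation has an open branch (countermodel exists).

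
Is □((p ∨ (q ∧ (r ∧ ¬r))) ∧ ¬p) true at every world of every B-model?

Tableau for the negation ¬□((p ∨ (q ∧ (r ∧ ¬r))) ∧ ¬p):
1. ¬□((p ∨ (q ∧ (r ∧ ¬r))) ∧ ¬p), u
2. ¬((p ∨ (q ∧ (r ∧ ¬r))) ∧ ¬p), v
3. p, v
Accessibility: uRu, uRv, vRu, vRv
The negation has an open branch (countermodel exists).

Invalid (countermodel exists)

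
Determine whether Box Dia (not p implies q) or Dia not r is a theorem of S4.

Not valid

Tableau for the negation not (Box Dia (not p implies q) or Dia not r):
1. not (Box Dia (not p implies q) or Dia not r), u
2. not Box Dia (not p implies q), u
3. not Dia not r, u
4. r, u
5. not Dia (not p implies q), v
6. r, v
7. not (not p implies q), v
8. not p, v
9. not q, v
Accessibility: uRu, uRv, vRv
The negation has an open branch (countermodel exists).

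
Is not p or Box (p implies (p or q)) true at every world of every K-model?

Tableau for the negation not (not p or Box (p implies (p or q))):
1. not (not p or Box (p implies (p or q))), w0
2. p, w0   [neg-or-rule on 1]
3. not Box (p implies (p or q)), w0   [neg-or-rule on 1]
4. not (p implies (p or q)), w1   [neg-Box-rule on 3: fresh world w1, w0Rw1]
5. p, w1   [neg-implies-rule on 4]
6. not (p or q), w1   [neg-implies-rule on 4]
7. not p, w1   [neg-or-rule on 6]
8. not q, w1   [neg-or-rule on 6]
Accessibility: w0Rw1
Branch closes: p and not p both at w1.
Every branch of the negation's tableau closes; the branch above is one of them.

Valid in K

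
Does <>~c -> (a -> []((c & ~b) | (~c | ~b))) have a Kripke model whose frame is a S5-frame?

1. <>~c -> (a -> []((c & ~b) | (~c | ~b))), u
2. a -> []((c & ~b) | (~c | ~b)), u   [->-rule on 1 (branches; this branch)]
3. []((c & ~b) | (~c | ~b)), u   [->-rule on 2 (branches; this branch)]
4. (c & ~b) | (~c | ~b), u   [[]-rule on 3 via uRu]
5. ~c | ~b, u   [|-rule on 4 (branches; this branch)]
6. ~b, u   [|-rule on 5 (branches; this branch)]
Accessibility: uRu

Satisfiable (open branch found)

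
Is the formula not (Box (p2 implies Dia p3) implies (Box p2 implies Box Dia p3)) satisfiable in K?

1. not (Box (p2 implies Dia p3) implies (Box p2 implies Box Dia p3)), 0
2. Box (p2 implies Dia p3), 0   [neg-implies-rule on 1]
3. not (Box p2 implies Box Dia p3), 0   [neg-implies-rule on 1]
4. Box p2, 0   [neg-implies-rule on 3]
5. not Box Dia p3, 0   [neg-implies-rule on 3]
6. not Dia p3, 1   [neg-Box-rule on 5: fresh world 1, 0R1]
7. p2 implies Dia p3, 1   [Box-rule on 2 via 0R1]
8. p2, 1   [Box-rule on 4 via 0R1]
9. Dia p3, 1   [implies-rule on 7 (branches; this branch)]
10. p3, 2   [Dia-rule on 9: fresh world 2, 1R2]
11. not p3, 2   [neg-Dia-rule on 6 via 1R2]
Accessibility: 0R1, 1R2
Branch closes: p3 and not p3 both at 2.
All branches of the tableau close; one closing branch shown above.

Unsatisfiable (every branch closes)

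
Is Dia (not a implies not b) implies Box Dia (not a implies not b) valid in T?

No, not valid

Tableau for the negation not (Dia (not a implies not b) implies Box Dia (not a implies not b)):
1. not (Dia (not a implies not b) implies Box Dia (not a implies not b)), 0
2. Dia (not a implies not b), 0   [neg-implies-rule on 1]
3. not Box Dia (not a implies not b), 0   [neg-implies-rule on 1]
4. not a implies not b, 1   [Dia-rule on 2: fresh world 1, 0R1]
5. not b, 1   [implies-rule on 4 (branches; this branch)]
6. not Dia (not a implies not b), 2   [neg-Box-rule on 3: fresh world 2, 0R2]
7. not (not a implies not b), 2   [neg-Dia-rule on 6 via 2R2]
8. not a, 2   [neg-implies-rule on 7]
9. b, 2   [neg-implies-rule on 7]
Accessibility: 0R0, 0R1, 0R2, 1R1, 2R2
The negation has an open branch (countermodel exists).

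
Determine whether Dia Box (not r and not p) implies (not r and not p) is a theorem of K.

Tableau for the negation not (Dia Box (not r and not p) implies (not r and not p)):
1. not (Dia Box (not r and not p) implies (not r and not p)), 0
2. Dia Box (not r and not p), 0
3. not (not r and not p), 0
4. p, 0
5. Box (not r and not p), 1
Accessibility: 0R1
The negation has an open branch (countermodel exists).

Not valid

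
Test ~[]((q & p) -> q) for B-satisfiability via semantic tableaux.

Unsatisfiable (every branch closes)

1. ~[]((q & p) -> q), 0
2. ~((q & p) -> q), 1
3. q & p, 1
4. ~q, 1
5. q, 1
6. p, 1
Accessibility: 0R0, 0R1, 1R0, 1R1
Branch closes: q and ~q both at 1.
(One branch shown.) All branches close.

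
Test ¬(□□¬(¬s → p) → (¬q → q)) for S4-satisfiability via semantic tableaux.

Satisfiable (open branch found)

1. ¬(□□¬(¬s → p) → (¬q → q)), w0
2. □□¬(¬s → p), w0   [¬→-rule on 1]
3. ¬(¬q → q), w0   [¬→-rule on 1]
4. ¬q, w0   [¬→-rule on 3]
5. □¬(¬s → p), w0   [□-rule on 2 via w0Rw0]
6. ¬(¬s → p), w0   [□-rule on 5 via w0Rw0]
7. ¬s, w0   [¬→-rule on 6]
8. ¬p, w0   [¬→-rule on 6]
Accessibility: w0Rw0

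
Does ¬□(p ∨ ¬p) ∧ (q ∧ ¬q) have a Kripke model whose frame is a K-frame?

Unsatisfiable

1. ¬□(p ∨ ¬p) ∧ (q ∧ ¬q), u
2. ¬□(p ∨ ¬p), u
3. q ∧ ¬q, u
4. q, u
5. ¬q, u
Branch closes: q and ¬q both at u.
(One branch shown.) All branches close.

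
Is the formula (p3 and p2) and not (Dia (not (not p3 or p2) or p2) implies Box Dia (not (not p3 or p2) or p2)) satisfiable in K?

1. (p3 and p2) and not (Dia (not (not p3 or p2) or p2) implies Box Dia (not (not p3 or p2) or p2)), w0
2. p3 and p2, w0
3. not (Dia (not (not p3 or p2) or p2) implies Box Dia (not (not p3 or p2) or p2)), w0
4. p3, w0
5. p2, w0
6. Dia (not (not p3 or p2) or p2), w0
7. not Box Dia (not (not p3 or p2) or p2), w0
8. not (not p3 or p2) or p2, w1
9. p2, w1
10. not Dia (not (not p3 or p2) or p2), w2
Accessibility: w0Rw1, w0Rw2

Satisfiable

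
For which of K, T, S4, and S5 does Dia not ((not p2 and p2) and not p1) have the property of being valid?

T, S4, S5

K-tableau for the negation not Dia not ((not p2 and p2) and not p1):
1. not Dia not ((not p2 and p2) and not p1), u
Complete open branch: countermodel on a K-frame, so not valid in K.
T-tableau for the negation not Dia not ((not p2 and p2) and not p1):
1. not Dia not ((not p2 and p2) and not p1), u
2. (not p2 and p2) and not p1, u   [neg-Dia-rule on 1 via uRu]
3. not p2 and p2, u   [and-rule on 2]
4. not p1, u   [and-rule on 2]
5. not p2, u   [and-rule on 3]
6. p2, u   [and-rule on 3]
Accessibility: uRu
Branch closes: p2 and not p2 both at u.
Every branch closes (one shown): valid in T, hence also in S4, S5 (every theorem of T is a theorem of S4 and S5).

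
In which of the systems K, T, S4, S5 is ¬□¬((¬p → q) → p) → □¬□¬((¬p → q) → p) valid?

S5

S4-tableau for the negation ¬(¬□¬((¬p → q) → p) → □¬□¬((¬p → q) → p)):
1. ¬(¬□¬((¬p → q) → p) → □¬□¬((¬p → q) → p)), u
2. ¬□¬((¬p → q) → p), u
3. ¬□¬□¬((¬p → q) → p), u
4. (¬p → q) → p, v
5. p, v
6. □¬((¬p → q) → p), w
7. ¬((¬p → q) → p), w
8. ¬p → q, w
9. ¬p, w
10. q, w
Accessibility: uRu, uRv, uRw, vRv, wRw
Complete open branch: countermodel on an S4-frame, so not valid in S4, nor in K, T (the same frame is also a K-frame and a T-frame).
S5-tableau for the negation ¬(¬□¬((¬p → q) → p) → □¬□¬((¬p → q) → p)):
1. ¬(¬□¬((¬p → q) → p) → □¬□¬((¬p → q) → p)), u
2. ¬□¬((¬p → q) → p), u
3. ¬□¬□¬((¬p → q) → p), u
4. (¬p → q) → p, v
5. ¬(¬p → q), v
6. ¬p, v
7. ¬q, v
8. □¬((¬p → q) → p), w
9. ¬((¬p → q) → p), u
10. ¬p → q, u
11. ¬p, u
12. ¬((¬p → q) → p), v
13. ¬p → q, v
14. ¬((¬p → q) → p), w
15. ¬p → q, w
16. ¬p, w
17. q, u
18. q, v
Accessibility: uRu, uRv, uRw, vRu, vRv, vRw, wRu, wRv, wRw
Branch closes: q and ¬q both at v.
Every branch closes (one shown): valid in S5.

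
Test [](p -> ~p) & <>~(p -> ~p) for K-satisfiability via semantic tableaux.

Unsatisfiable

1. [](p -> ~p) & <>~(p -> ~p), w0
2. [](p -> ~p), w0
3. <>~(p -> ~p), w0
4. ~(p -> ~p), w1
5. p, w1
6. p -> ~p, w1
7. ~p, w1
Accessibility: w0Rw1
Branch closes: p and ~p both at w1.
(One branch shown.) All branches close.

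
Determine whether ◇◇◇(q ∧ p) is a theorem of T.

Not valid

Tableau for the negation ¬◇◇◇(q ∧ p):
1. ¬◇◇◇(q ∧ p), 0
2. ¬◇◇(q ∧ p), 0
3. ¬◇(q ∧ p), 0
4. ¬(q ∧ p), 0
5. ¬p, 0
Accessibility: 0R0
The negation has an open branch (countermodel exists).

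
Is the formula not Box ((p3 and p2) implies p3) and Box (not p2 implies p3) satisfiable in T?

1. not Box ((p3 and p2) implies p3) and Box (not p2 implies p3), 0
2. not Box ((p3 and p2) implies p3), 0
3. Box (not p2 implies p3), 0
4. not p2 implies p3, 0
5. p3, 0
6. not ((p3 and p2) implies p3), 1
7. p3 and p2, 1
8. not p3, 1
9. p3, 1
10. p2, 1
Accessibility: 0R0, 0R1, 1R1
Branch closes: p3 and not p3 both at 1.
All branches of the tableau close; one closing branch shown above.

No, unsatisfiable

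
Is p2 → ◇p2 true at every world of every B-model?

Tableau for the negation ¬(p2 → ◇p2):
1. ¬(p2 → ◇p2), w0
2. p2, w0
3. ¬◇p2, w0
4. ¬p2, w0
Accessibility: w0Rw0
Branch closes: p2 and ¬p2 both at w0.
Every branch of the negation's tableau closes; the branch above is one of them.

Valid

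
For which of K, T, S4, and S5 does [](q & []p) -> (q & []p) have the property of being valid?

T-tableau for the negation ~([](q & []p) -> (q & []p)):
1. ~([](q & []p) -> (q & []p)), 0
2. [](q & []p), 0
3. ~(q & []p), 0
4. q & []p, 0
5. q, 0
6. []p, 0
7. p, 0
8. ~[]p, 0
9. ~p, 1
10. q & []p, 1
11. q, 1
12. []p, 1
13. p, 1
Accessibility: 0R0, 0R1, 1R1
Branch closes: p and ~p both at 1.
Every branch closes (one shown): valid in T, hence also in S4, S5 (every theorem of T is a theorem of S4 and S5).
K-tableau for the negation ~([](q & []p) -> (q & []p)):
1. ~([](q & []p) -> (q & []p)), 0
2. [](q & []p), 0
3. ~(q & []p), 0
4. ~[]p, 0
5. ~p, 1
6. q & []p, 1
7. q, 1
8. []p, 1
Accessibility: 0R1
Complete open branch: countermodel on a K-frame, so not valid in K.

T, S4, S5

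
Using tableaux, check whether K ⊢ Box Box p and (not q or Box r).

Invalid (countermodel exists)

Tableau for the negation not (Box Box p and (not q or Box r)):
1. not (Box Box p and (not q or Box r)), 0
2. not (not q or Box r), 0
3. q, 0
4. not Box r, 0
5. not r, 1
Accessibility: 0R1
The negation has an open branch (countermodel exists).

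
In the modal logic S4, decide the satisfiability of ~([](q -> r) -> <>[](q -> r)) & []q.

No, unsatisfiable

1. ~([](q -> r) -> <>[](q -> r)) & []q, u
2. ~([](q -> r) -> <>[](q -> r)), u
3. []q, u
4. [](q -> r), u
5. ~<>[](q -> r), u
6. q, u
7. q -> r, u
8. ~[](q -> r), u
9. r, u
10. ~(q -> r), v
11. q, v
12. ~r, v
13. q -> r, v
14. ~[](q -> r), v
15. r, v
Accessibility: uRu, uRv, vRv
Branch closes: r and ~r both at v.
All branches of the tableau close; one closing branch shown above.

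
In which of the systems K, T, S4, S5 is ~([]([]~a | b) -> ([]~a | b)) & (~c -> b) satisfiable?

T-tableau for the formula:
1. ~([]([]~a | b) -> ([]~a | b)) & (~c -> b), 0
2. ~([]([]~a | b) -> ([]~a | b)), 0   [&-rule on 1]
3. ~c -> b, 0   [&-rule on 1]
4. []([]~a | b), 0   [~->-rule on 2]
5. ~([]~a | b), 0   [~->-rule on 2]
6. ~[]~a, 0   [~|-rule on 5]
7. ~b, 0   [~|-rule on 5]
8. []~a | b, 0   [[]-rule on 4 via 0R0]
9. c, 0   [->-rule on 3 (branches; this branch)]
10. []~a, 0   [|-rule on 8 (branches; this branch)]
11. ~a, 0   [[]-rule on 10 via 0R0]
12. a, 1   [~[]-rule on 6: fresh world 1, 0R1]
13. []~a | b, 1   [[]-rule on 4 via 0R1]
14. ~a, 1   [[]-rule on 10 via 0R1]
Accessibility: 0R0, 0R1, 1R1
Branch closes: a and ~a both at 1.
Every branch closes (one shown): unsatisfiable in T, hence also in S4, S5 (every S4/S5-frame is a T-frame).
K-tableau for the formula:
1. ~([]([]~a | b) -> ([]~a | b)) & (~c -> b), 0
2. ~([]([]~a | b) -> ([]~a | b)), 0   [&-rule on 1]
3. ~c -> b, 0   [&-rule on 1]
4. []([]~a | b), 0   [~->-rule on 2]
5. ~([]~a | b), 0   [~->-rule on 2]
6. ~[]~a, 0   [~|-rule on 5]
7. ~b, 0   [~|-rule on 5]
8. c, 0   [->-rule on 3 (branches; this branch)]
9. a, 1   [~[]-rule on 6: fresh world 1, 0R1]
10. []~a | b, 1   [[]-rule on 4 via 0R1]
11. b, 1   [|-rule on 10 (branches; this branch)]
Accessibility: 0R1
Complete open branch: satisfiable in K.

K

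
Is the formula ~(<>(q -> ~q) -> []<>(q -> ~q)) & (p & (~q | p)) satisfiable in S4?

Satisfiable

1. ~(<>(q -> ~q) -> []<>(q -> ~q)) & (p & (~q | p)), u
2. ~(<>(q -> ~q) -> []<>(q -> ~q)), u   [&-rule on 1]
3. p & (~q | p), u   [&-rule on 1]
4. <>(q -> ~q), u   [~->-rule on 2]
5. ~[]<>(q -> ~q), u   [~->-rule on 2]
6. p, u   [&-rule on 3]
7. ~q | p, u   [&-rule on 3]
8. q -> ~q, v   [<>-rule on 4: fresh world v, uRv]
9. ~q, v   [->-rule on 8 (branches; this branch)]
10. ~<>(q -> ~q), w   [~[]-rule on 5: fresh world w, uRw]
11. ~(q -> ~q), w   [~<>-rule on 10 via wRw]
12. q, w   [~->-rule on 11]
Accessibility: uRu, uRv, uRw, vRv, wRw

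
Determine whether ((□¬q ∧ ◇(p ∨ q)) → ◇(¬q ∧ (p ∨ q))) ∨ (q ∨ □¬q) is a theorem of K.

Tableau for the negation ¬(((□¬q ∧ ◇(p ∨ q)) → ◇(¬q ∧ (p ∨ q))) ∨ (q ∨ □¬q)):
1. ¬(((□¬q ∧ ◇(p ∨ q)) → ◇(¬q ∧ (p ∨ q))) ∨ (q ∨ □¬q)), w0
2. ¬((□¬q ∧ ◇(p ∨ q)) → ◇(¬q ∧ (p ∨ q))), w0
3. ¬(q ∨ □¬q), w0
4. □¬q ∧ ◇(p ∨ q), w0
5. ¬◇(¬q ∧ (p ∨ q)), w0
6. ¬q, w0
7. ¬□¬q, w0
8. □¬q, w0
9. ◇(p ∨ q), w0
10. q, w1
11. ¬(¬q ∧ (p ∨ q)), w1
12. ¬q, w1
Accessibility: w0Rw1
Branch closes: q and ¬q both at w1.
All branches of the negation close; one closing branch shown above.

Yes, valid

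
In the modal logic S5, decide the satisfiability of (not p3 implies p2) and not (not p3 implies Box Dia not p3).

1. (not p3 implies p2) and not (not p3 implies Box Dia not p3), 0
2. not p3 implies p2, 0
3. not (not p3 implies Box Dia not p3), 0
4. not p3, 0
5. not Box Dia not p3, 0
6. p2, 0
7. not Dia not p3, 1
8. p3, 0
Accessibility: 0R0, 0R1, 1R0, 1R1
Branch closes: p3 and not p3 both at 0.
Every branch closes; the branch above is one of them.

No, unsatisfiable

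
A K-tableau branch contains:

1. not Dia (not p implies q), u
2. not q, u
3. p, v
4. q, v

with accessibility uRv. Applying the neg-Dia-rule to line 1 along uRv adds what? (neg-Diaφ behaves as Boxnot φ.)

not (not p implies q), v

neg-Diaφ behaves as Boxnot φ: propagate the negated body to each accessible world.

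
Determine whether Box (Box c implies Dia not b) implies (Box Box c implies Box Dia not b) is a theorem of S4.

Valid

Tableau for the negation not (Box (Box c implies Dia not b) implies (Box Box c implies Box Dia not b)):
1. not (Box (Box c implies Dia not b) implies (Box Box c implies Box Dia not b)), w0
2. Box (Box c implies Dia not b), w0   [neg-implies-rule on 1]
3. not (Box Box c implies Box Dia not b), w0   [neg-implies-rule on 1]
4. Box Box c, w0   [neg-implies-rule on 3]
5. not Box Dia not b, w0   [neg-implies-rule on 3]
6. Box c implies Dia not b, w0   [Box-rule on 2 via w0Rw0]
7. Box c, w0   [Box-rule on 4 via w0Rw0]
8. c, w0   [Box-rule on 7 via w0Rw0]
9. Dia not b, w0   [implies-rule on 6 (branches; this branch)]
10. not Dia not b, w1   [neg-Box-rule on 5: fresh world w1, w0Rw1]
11. Box c implies Dia not b, w1   [Box-rule on 2 via w0Rw1]
12. Box c, w1   [Box-rule on 4 via w0Rw1]
13. c, w1   [Box-rule on 7 via w0Rw1]
14. b, w1   [neg-Dia-rule on 10 via w1Rw1]
15. Dia not b, w1   [implies-rule on 11 (branches; this branch)]
16. not b, w2   [Dia-rule on 9: fresh world w2, w0Rw2]
17. Box c implies Dia not b, w2   [Box-rule on 2 via w0Rw2]
18. Box c, w2   [Box-rule on 4 via w0Rw2]
19. c, w2   [Box-rule on 7 via w0Rw2]
20. Dia not b, w2   [implies-rule on 17 (branches; this branch)]
21. not b, w3   [Dia-rule on 15: fresh world w3, w1Rw3]
22. Box c implies Dia not b, w3   [Box-rule on 2 via w0Rw3]
23. Box c, w3   [Box-rule on 4 via w0Rw3]
24. c, w3   [Box-rule on 7 via w0Rw3]
25. b, w3   [neg-Dia-rule on 10 via w1Rw3]
Accessibility: w0Rw0, w0Rw1, w0Rw2, w0Rw3, w1Rw1, w1Rw3, w2Rw2, w3Rw3
Branch closes: b and not b both at w3.
All branches of the negation close; one closing branch shown above.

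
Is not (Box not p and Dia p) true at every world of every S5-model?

Valid

Tableau for the negation Box not p and Dia p:
1. Box not p and Dia p, u
2. Box not p, u
3. Dia p, u
4. not p, u
5. p, v
6. not p, v
Accessibility: uRu, uRv, vRu, vRv
Branch closes: p and not p both at v.
Every branch of the negation's tableau closes; the branch above is one of them.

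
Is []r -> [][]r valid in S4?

Valid

Tableau for the negation ~([]r -> [][]r):
1. ~([]r -> [][]r), 0
2. []r, 0
3. ~[][]r, 0
4. r, 0
5. ~[]r, 1
6. r, 1
7. ~r, 2
8. r, 2
Accessibility: 0R0, 0R1, 0R2, 1R1, 1R2, 2R2
Branch closes: r and ~r both at 2.
Every branch of the negation's tableau closes; the branch above is one of them.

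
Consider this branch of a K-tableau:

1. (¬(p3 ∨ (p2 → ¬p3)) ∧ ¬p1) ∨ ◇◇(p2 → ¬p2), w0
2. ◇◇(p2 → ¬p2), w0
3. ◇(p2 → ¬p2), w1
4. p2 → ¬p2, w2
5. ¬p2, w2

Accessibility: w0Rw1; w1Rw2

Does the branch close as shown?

No, open

No world carries both an atom and its negation.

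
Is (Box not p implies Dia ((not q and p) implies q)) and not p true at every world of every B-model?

No, not valid

Tableau for the negation not ((Box not p implies Dia ((not q and p) implies q)) and not p):
1. not ((Box not p implies Dia ((not q and p) implies q)) and not p), w0
2. p, w0
Accessibility: w0Rw0
The negation has an open branch (countermodel exists).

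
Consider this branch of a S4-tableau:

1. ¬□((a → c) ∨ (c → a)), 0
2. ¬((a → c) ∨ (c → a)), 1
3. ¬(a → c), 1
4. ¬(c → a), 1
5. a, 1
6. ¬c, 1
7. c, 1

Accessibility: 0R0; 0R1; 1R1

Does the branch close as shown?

Both c and ¬c appear at 1.

Closed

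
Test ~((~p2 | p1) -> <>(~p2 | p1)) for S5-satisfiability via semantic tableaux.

Unsatisfiable

1. ~((~p2 | p1) -> <>(~p2 | p1)), u
2. ~p2 | p1, u
3. ~<>(~p2 | p1), u
4. ~(~p2 | p1), u
5. p2, u
6. ~p1, u
7. p1, u
Accessibility: uRu
Branch closes: p1 and ~p1 both at u.
(One branch shown.) All branches close.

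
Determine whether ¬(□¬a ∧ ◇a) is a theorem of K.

Tableau for the negation □¬a ∧ ◇a:
1. □¬a ∧ ◇a, u
2. □¬a, u
3. ◇a, u
4. a, v
5. ¬a, v
Accessibility: uRv
Branch closes: a and ¬a both at v.
All branches of the negation close; one closing branch shown above.

Yes, valid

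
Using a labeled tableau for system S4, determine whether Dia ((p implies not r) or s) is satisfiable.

Yes, satisfiable

1. Dia ((p implies not r) or s), w0
2. (p implies not r) or s, w1
3. s, w1
Accessibility: w0Rw0, w0Rw1, w1Rw1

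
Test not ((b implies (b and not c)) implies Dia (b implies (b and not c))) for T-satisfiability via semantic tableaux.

1. not ((b implies (b and not c)) implies Dia (b implies (b and not c))), u
2. b implies (b and not c), u
3. not Dia (b implies (b and not c)), u
4. not (b implies (b and not c)), u
5. b, u
6. not (b and not c), u
7. b and not c, u
8. not c, u
9. c, u
Accessibility: uRu
Branch closes: c and not c both at u.
(One branch shown.) All branches close.

Unsatisfiable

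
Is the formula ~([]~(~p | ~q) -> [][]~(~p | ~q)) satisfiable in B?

1. ~([]~(~p | ~q) -> [][]~(~p | ~q)), w0
2. []~(~p | ~q), w0
3. ~[][]~(~p | ~q), w0
4. ~(~p | ~q), w0
5. p, w0
6. q, w0
7. ~[]~(~p | ~q), w1
8. ~(~p | ~q), w1
9. p, w1
10. q, w1
11. ~p | ~q, w2
12. ~q, w2
Accessibility: w0Rw0, w0Rw1, w1Rw0, w1Rw1, w1Rw2, w2Rw1, w2Rw2

Satisfiable (open branch found)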